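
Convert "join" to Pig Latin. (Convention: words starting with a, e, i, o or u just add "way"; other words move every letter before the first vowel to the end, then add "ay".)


Word: "join"
Starts with consonant(s) → move to end, add 'ay'
Consonant cluster: "j"
Pig Latin = "oinjay"


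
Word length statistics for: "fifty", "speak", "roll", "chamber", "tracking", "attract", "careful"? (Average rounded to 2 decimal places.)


Lengths: "fifty"=5, "speak"=5, "roll"=4, "chamber"=7, "tracking"=8, "attract"=7, "careful"=7
Sum = 43, Count = 7
Average = 43/7 = 6.14
= avg=6.14, min=4, max=8


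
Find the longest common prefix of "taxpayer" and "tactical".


Word 1: "taxpayer"
Word 2: "tactical"
Comparing from start:
  Pos 0: 't' == 't'
  Pos 1: 'a' == 'a'
  Pos 2: 'x' != 'c' (stop)
LCP = "ta" (length 2)


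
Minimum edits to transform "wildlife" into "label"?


Word 1: "wildlife" (length 8)
Word 2: "label" (length 5)
One optimal edit sequence (insert/delete/substitute each cost 1):
  1. delete 'w'  (+1)
  2. delete 'i'  (+1)
  3. keep 'l'
  4. delete 'd'  (+1)
  5. substitute 'l' -> 'a'  (+1)
  6. substitute 'i' -> 'b'  (+1)
  7. substitute 'f' -> 'e'  (+1)
  8. substitute 'e' -> 'l'  (+1)
Total edit operations: 7
Edit distance = 7


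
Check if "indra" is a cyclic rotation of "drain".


Word: "drain", Candidate: "indra"
Method: check if candidate is substring of word+word
"draindrain" contains "indra"? Yes
Is rotation = Yes


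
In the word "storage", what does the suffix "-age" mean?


Suffix: -age
As in: storage -> store + -age, with a spelling change
Meaning = result / collection


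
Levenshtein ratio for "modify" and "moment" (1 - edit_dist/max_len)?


Word 1: "modify" (length 6)
Word 2: "moment" (length 6)
One optimal edit sequence:
  1. keep 'm'
  2. keep 'o'
  3. substitute 'd' -> 'm'  (+1)
  4. substitute 'i' -> 'e'  (+1)
  5. substitute 'f' -> 'n'  (+1)
  6. substitute 'y' -> 't'  (+1)
Edit distance = 4
Max length = max(6, 6) = 6
Similarity = 1 - 4/6
= 0.3333


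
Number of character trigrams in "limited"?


Word: "limited" (length 7)
Number of 3-grams = length - 3 + 1 = 7 - 3 + 1
= 5


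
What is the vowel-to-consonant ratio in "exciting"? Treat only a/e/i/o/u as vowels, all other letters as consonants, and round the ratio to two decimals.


Word: "exciting"
Vowels (a,e,i,o,u): 3
Consonants: 5
Ratio = 3/5
= 0.60


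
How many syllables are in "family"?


Word: "family"
Syllable breakdown: fam · i · ly
Counting: 3 parts
= 3 syllables


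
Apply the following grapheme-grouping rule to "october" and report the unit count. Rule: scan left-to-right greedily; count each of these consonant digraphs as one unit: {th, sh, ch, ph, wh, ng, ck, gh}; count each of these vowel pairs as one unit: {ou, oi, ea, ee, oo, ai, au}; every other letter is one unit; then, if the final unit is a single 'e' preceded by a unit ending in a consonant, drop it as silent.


Word: "october" (7 letters)
Left-to-right scan:
  1. 'o' (letter)
  2. 'c' (letter)
  3. 't' (letter)
  4. 'o' (letter)
  5. 'b' (letter)
  6. 'e' (letter)
  7. 'r' (letter)
Units from scan: 7
Sound units = 7 units


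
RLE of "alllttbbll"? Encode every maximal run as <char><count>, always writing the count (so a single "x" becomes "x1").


String: "alllttbbll"
Scanning for consecutive runs:
  'a' x 1
  'l' x 3
  't' x 2
  'b' x 2
  'l' x 2
RLE = "a1l3t2b2l2"


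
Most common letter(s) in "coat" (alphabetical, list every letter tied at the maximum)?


Word: "coat"
Letter counts:
  'a': 1
  'c': 1
  'o': 1
  't': 1
Maximum count = 1
Most frequent = 'a', 'c', 'o', 't' (1 time each)


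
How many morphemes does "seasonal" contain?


Word: "seasonal"
Morphemes: season / -al
Each morpheme carries meaning
= 2 morphemes


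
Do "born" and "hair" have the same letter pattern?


Pattern of "born": [0, 1, 2, 3]
Pattern of "hair": [0, 1, 2, 3]
Patterns match
Same pattern = Yes


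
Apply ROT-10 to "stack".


Word: "stack"
Shift: 10
Each letter → (letter + shift) mod 26:
  's' (18) + 10 = 2 → 'c'
  't' (19) + 10 = 3 → 'd'
  'a' (0) + 10 = 10 → 'k'
  'c' (2) + 10 = 12 → 'm'
  'k' (10) + 10 = 20 → 'u'
Result = "cdkmu"


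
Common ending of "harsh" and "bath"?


Word 1: "harsh"
Word 2: "bath"
Comparing from end:
  Pos -1: 'h' == 'h'
  Pos -2: 's' != 't' (stop)
LCS = "h" (length 1)


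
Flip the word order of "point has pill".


Original: "point has pill"
Words (1..n): point | has | pill
Reversed (n..1): pill | has | point
Result = "pill has point"


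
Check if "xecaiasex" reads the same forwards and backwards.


Word: "xecaiasex"
Reversed: "xesaiacex"
Forward == Backward? xecaiasex != xesaiacex
Palindrome = No


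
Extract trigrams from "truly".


Word: "truly" (length 5)
Number of trigrams = 5 - 3 + 1 = 3
  Position 0: "tru"
  Position 1: "rul"
  Position 2: "uly"
Trigrams = "tru", "rul", "uly"


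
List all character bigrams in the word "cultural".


Word: "cultural" (length 8)
Number of bigrams = 8 - 2 + 1 = 7
  Position 0: "cu"
  Position 1: "ul"
  Position 2: "lt"
  Position 3: "tu"
  Position 4: "ur"
  Position 5: "ra"
  Position 6: "al"
Bigrams = "cu", "ul", "lt", "tu", "ur", "ra", "al"


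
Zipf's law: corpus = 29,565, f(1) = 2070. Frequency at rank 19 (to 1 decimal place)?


Zipf's law: f(r) = f(1) / r
f(1) = 2070
f(19) = 2070 / 19
= 108.9 occurrences


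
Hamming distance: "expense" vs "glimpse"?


Comparing character by character (same length = 7):
  Pos 0: 'e' vs 'g' !=
  Pos 1: 'x' vs 'l' !=
  Pos 2: 'p' vs 'i' !=
  Pos 3: 'e' vs 'm' !=
  Pos 4: 'n' vs 'p' !=
  Pos 5: 's' vs 's' =
  Pos 6: 'e' vs 'e' =
Hamming distance = 5


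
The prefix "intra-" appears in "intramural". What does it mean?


Prefix: intra-
Example: intramural (intra- + mural)
Meaning = within


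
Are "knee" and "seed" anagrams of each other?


Word 1: "knee" → sorted: eekn
Word 2: "seed" → sorted: dees
Same letters? eekn != dees
Anagram = No


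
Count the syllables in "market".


Word: "market"
Syllable breakdown: mar / ket
Counting: 2 parts
= 2 syllables


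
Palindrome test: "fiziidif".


Word: "fiziidif"
Reversed: "fidiizif"
Forward == Backward? fiziidif != fidiizif
Palindrome = No


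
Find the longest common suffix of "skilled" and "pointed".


Word 1: "skilled"
Word 2: "pointed"
Comparing from end:
  Pos -1: 'd' == 'd'
  Pos -2: 'e' == 'e'
  Pos -3: 'l' != 't' (stop)
LCS = "ed" (length 2)


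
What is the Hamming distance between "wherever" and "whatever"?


Comparing character by character (same length = 8):
  Pos 0: 'w' vs 'w' =
  Pos 1: 'h' vs 'h' =
  Pos 2: 'e' vs 'a' !=
  Pos 3: 'r' vs 't' !=
  Pos 4: 'e' vs 'e' =
  Pos 5: 'v' vs 'v' =
  Pos 6: 'e' vs 'e' =
  Pos 7: 'r' vs 'r' =
Hamming distance = 2


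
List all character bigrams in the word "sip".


Word: "sip" (length 3)
Number of bigrams = 3 - 2 + 1 = 2
  Position 0: "si"
  Position 1: "ip"
Bigrams = "si", "ip"


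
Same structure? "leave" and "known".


Pattern of "leave": [0, 1, 2, 3, 1]
Pattern of "known": [0, 1, 2, 3, 1]
Patterns match
Same pattern = Yes


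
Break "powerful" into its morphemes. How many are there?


Word: "powerful"
Morphemes: power | -ful
Each morpheme carries meaning
= 2 morphemes


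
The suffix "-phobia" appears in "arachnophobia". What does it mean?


Suffix: -phobia
Example: arachnophobia (arachno- + -phobia)
Meaning = fear of


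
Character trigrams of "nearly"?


Word: "nearly" (length 6)
Number of trigrams = 6 - 3 + 1 = 4
  Position 0: "nea"
  Position 1: "ear"
  Position 2: "arl"
  Position 3: "rly"
Trigrams = "nea", "ear", "arl", "rly"


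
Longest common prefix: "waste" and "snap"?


Word 1: "waste"
Word 2: "snap"
Comparing from start:
  Pos 0: 'w' != 's' (stop)
LCP = "" (length 0)


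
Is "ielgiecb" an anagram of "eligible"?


Word 1: "eligible" → sorted: beegiill
Word 2: "ielgiecb" → sorted: bceegiil
Same letters? beegiill != bceegiil
Anagram = No


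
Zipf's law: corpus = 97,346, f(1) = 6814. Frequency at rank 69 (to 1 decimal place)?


Zipf's law: f(r) = f(1) / r
f(1) = 6814
f(69) = 6814 / 69
= 98.8 occurrences


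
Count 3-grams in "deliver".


Word: "deliver" (length 7)
Number of 3-grams = length - 3 + 1 = 7 - 3 + 1
= 5


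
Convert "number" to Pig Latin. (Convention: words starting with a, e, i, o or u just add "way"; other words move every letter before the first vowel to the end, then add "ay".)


Word: "number"
Starts with consonant(s) → move to end, add 'ay'
Consonant cluster: "n"
Pig Latin = "umbernay"


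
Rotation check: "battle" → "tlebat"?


Word: "battle", Candidate: "tlebat"
Method: check if candidate is substring of word+word
"battlebattle" contains "tlebat"? Yes
Is rotation = Yes


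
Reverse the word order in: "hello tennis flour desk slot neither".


Original: "hello tennis flour desk slot neither"
Words (1..n): hello | tennis | flour | desk | slot | neither
Reversed (n..1): neither | slot | desk | flour | tennis | hello
Result = "neither slot desk flour tennis hello"


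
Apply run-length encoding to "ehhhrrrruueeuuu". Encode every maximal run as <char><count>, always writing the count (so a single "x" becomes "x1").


String: "ehhhrrrruueeuuu"
Scanning for consecutive runs:
  'e' x 1
  'h' x 3
  'r' x 4
  'u' x 2
  'e' x 2
  'u' x 3
RLE = "e1h3r4u2e2u3"


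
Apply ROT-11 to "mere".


Word: "mere"
Shift: 11
Each letter → (letter + shift) mod 26:
  'm' (12) + 11 = 23 → 'x'
  'e' (4) + 11 = 15 → 'p'
  'r' (17) + 11 = 2 → 'c'
  'e' (4) + 11 = 15 → 'p'
Result = "xpcp"


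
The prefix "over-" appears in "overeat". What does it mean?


Prefix: over-
As in: overeat -> over- + eat
Meaning = excessive


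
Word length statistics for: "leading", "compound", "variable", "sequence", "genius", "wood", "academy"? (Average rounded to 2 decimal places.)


Lengths: "leading"=7, "compound"=8, "variable"=8, "sequence"=8, "genius"=6, "wood"=4, "academy"=7
Sum = 48, Count = 7
Average = 48/7 = 6.86
= avg=6.86, min=4, max=8


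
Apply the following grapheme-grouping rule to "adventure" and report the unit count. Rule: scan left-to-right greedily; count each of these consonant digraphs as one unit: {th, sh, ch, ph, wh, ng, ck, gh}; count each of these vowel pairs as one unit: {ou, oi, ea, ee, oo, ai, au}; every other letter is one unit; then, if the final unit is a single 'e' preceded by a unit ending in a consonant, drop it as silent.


Word: "adventure" (9 letters)
Left-to-right scan:
  1. 'a' (letter)
  2. 'd' (letter)
  3. 'v' (letter)
  4. 'e' (letter)
  5. 'n' (letter)
  6. 't' (letter)
  7. 'u' (letter)
  8. 'r' (letter)
  9. 'e' (letter)
Units from scan: 9
Final unit is 'e' after a consonant -> drop as silent (-1)
Sound units = 8 units


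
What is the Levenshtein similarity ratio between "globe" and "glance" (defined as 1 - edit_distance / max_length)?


Word 1: "globe" (length 5)
Word 2: "glance" (length 6)
One optimal edit sequence:
  1. keep 'g'
  2. keep 'l'
  3. insert 'a'  (+1)
  4. substitute 'o' -> 'n'  (+1)
  5. substitute 'b' -> 'c'  (+1)
  6. keep 'e'
Edit distance = 3
Max length = max(5, 6) = 6
Similarity = 1 - 3/6
= 0.5000


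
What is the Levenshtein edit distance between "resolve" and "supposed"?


Word 1: "resolve" (length 7)
Word 2: "supposed" (length 8)
One optimal edit sequence (insert/delete/substitute each cost 1):
  1. insert 's'  (+1)
  2. substitute 'r' -> 'u'  (+1)
  3. substitute 'e' -> 'p'  (+1)
  4. substitute 's' -> 'p'  (+1)
  5. keep 'o'
  6. substitute 'l' -> 's'  (+1)
  7. substitute 'v' -> 'e'  (+1)
  8. substitute 'e' -> 'd'  (+1)
Total edit operations: 7
Edit distance = 7


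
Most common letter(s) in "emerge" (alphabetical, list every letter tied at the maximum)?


Word: "emerge"
Letter counts:
  'e': 3
  'g': 1
  'm': 1
  'r': 1
Maximum count = 3
Most frequent = 'e' (3 times each)


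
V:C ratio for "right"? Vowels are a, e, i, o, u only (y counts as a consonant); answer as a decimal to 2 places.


Word: "right"
Vowels (a,e,i,o,u): 1
Consonants: 4
Ratio = 1/4
= 0.25


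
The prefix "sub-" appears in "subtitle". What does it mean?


Prefix: sub-
Example: subtitle = sub- + title
Meaning = under / below


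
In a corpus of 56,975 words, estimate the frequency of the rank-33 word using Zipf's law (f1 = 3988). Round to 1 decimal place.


Zipf's law: f(r) = f(1) / r
f(1) = 3988
f(33) = 3988 / 33
= 120.8 occurrences


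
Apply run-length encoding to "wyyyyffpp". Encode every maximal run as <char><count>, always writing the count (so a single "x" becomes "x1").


String: "wyyyyffpp"
Scanning for consecutive runs:
  'w' x 1
  'y' x 4
  'f' x 2
  'p' x 2
RLE = "w1y4f2p2"


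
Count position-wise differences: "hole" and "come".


Comparing character by character (same length = 4):
  Pos 0: 'h' vs 'c' !=
  Pos 1: 'o' vs 'o' =
  Pos 2: 'l' vs 'm' !=
  Pos 3: 'e' vs 'e' =
Hamming distance = 2


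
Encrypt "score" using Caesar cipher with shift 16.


Word: "score"
Shift: 16
Each letter → (letter + shift) mod 26:
  's' (18) + 16 = 8 → 'i'
  'c' (2) + 16 = 18 → 's'
  'o' (14) + 16 = 4 → 'e'
  'r' (17) + 16 = 7 → 'h'
  'e' (4) + 16 = 20 → 'u'
Result = "isehu"


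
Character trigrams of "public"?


Word: "public" (length 6)
Number of trigrams = 6 - 3 + 1 = 4
  Position 0: "pub"
  Position 1: "ubl"
  Position 2: "bli"
  Position 3: "lic"
Trigrams = "pub", "ubl", "bli", "lic"


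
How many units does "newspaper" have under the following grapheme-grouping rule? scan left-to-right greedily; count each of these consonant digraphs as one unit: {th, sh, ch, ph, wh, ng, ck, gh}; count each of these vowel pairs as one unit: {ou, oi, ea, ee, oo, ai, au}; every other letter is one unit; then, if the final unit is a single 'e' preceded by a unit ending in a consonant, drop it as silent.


Word: "newspaper" (9 letters)
Left-to-right scan:
  1. 'n' (letter)
  2. 'e' (letter)
  3. 'w' (letter)
  4. 's' (letter)
  5. 'p' (letter)
  6. 'a' (letter)
  7. 'p' (letter)
  8. 'e' (letter)
  9. 'r' (letter)
Units from scan: 9
Sound units = 9 units


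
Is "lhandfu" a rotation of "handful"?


Word: "handful", Candidate: "lhandfu"
Method: check if candidate is substring of word+word
"handfulhandful" contains "lhandfu"? Yes
Is rotation = Yes


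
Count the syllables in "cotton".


Word: "cotton"
Syllable breakdown: cot · ton
Counting: 2 parts
= 2 syllables


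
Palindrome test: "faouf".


Word: "faouf"
Reversed: "fuoaf"
Forward == Backward? faouf != fuoaf
Palindrome = No


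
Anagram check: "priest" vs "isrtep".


Word 1: "priest" → sorted: eiprst
Word 2: "isrtep" → sorted: eiprst
Same letters? eiprst == eiprst
Anagram = Yes


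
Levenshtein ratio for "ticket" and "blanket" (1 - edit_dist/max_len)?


Word 1: "ticket" (length 6)
Word 2: "blanket" (length 7)
One optimal edit sequence:
  1. insert 'b'  (+1)
  2. substitute 't' -> 'l'  (+1)
  3. substitute 'i' -> 'a'  (+1)
  4. substitute 'c' -> 'n'  (+1)
  5. keep 'k'
  6. keep 'e'
  7. keep 't'
Edit distance = 4
Max length = max(6, 7) = 7
Similarity = 1 - 4/7
= 0.4286


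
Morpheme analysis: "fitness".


Word: "fitness"
Morphemes: fit | -ness
Each morpheme carries meaning
= 2 morphemes


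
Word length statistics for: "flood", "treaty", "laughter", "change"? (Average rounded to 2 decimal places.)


Lengths: "flood"=5, "treaty"=6, "laughter"=8, "change"=6
Sum = 25, Count = 4
Average = 25/4 = 6.25
= avg=6.25, min=5, max=8


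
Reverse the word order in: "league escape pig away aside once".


Original: "league escape pig away aside once"
Words (1..n): league | escape | pig | away | aside | once
Reversed (n..1): once | aside | away | pig | escape | league
Result = "once aside away pig escape league"


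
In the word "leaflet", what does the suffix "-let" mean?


Suffix: -let
Example: leaflet = leaf + -let
Meaning = small


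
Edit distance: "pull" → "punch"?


Word 1: "pull" (length 4)
Word 2: "punch" (length 5)
One optimal edit sequence (insert/delete/substitute each cost 1):
  1. keep 'p'
  2. keep 'u'
  3. insert 'n'  (+1)
  4. substitute 'l' -> 'c'  (+1)
  5. substitute 'l' -> 'h'  (+1)
Total edit operations: 3
Edit distance = 3


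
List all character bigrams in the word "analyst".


Word: "analyst" (length 7)
Number of bigrams = 7 - 2 + 1 = 6
  Position 0: "an"
  Position 1: "na"
  Position 2: "al"
  Position 3: "ly"
  Position 4: "ys"
  Position 5: "st"
Bigrams = "an", "na", "al", "ly", "ys", "st"


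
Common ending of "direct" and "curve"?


Word 1: "direct"
Word 2: "curve"
Comparing from end:
  Pos -1: 't' != 'e' (stop)
LCS = "" (length 0)


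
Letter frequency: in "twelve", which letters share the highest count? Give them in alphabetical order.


Word: "twelve"
Letter counts:
  'e': 2
  'l': 1
  't': 1
  'v': 1
  'w': 1
Maximum count = 2
Most frequent = 'e' (2 times each)


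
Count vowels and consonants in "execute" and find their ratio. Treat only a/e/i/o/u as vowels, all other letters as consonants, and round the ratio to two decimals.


Word: "execute"
Vowels (a,e,i,o,u): 4
Consonants: 3
Ratio = 4/3
= 1.33


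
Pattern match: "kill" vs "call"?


Pattern of "kill": [0, 1, 2, 2]
Pattern of "call": [0, 1, 2, 2]
Patterns match
Same pattern = Yes


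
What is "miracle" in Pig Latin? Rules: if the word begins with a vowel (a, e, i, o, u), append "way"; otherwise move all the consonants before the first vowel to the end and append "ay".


Word: "miracle"
Starts with consonant(s) → move to end, add 'ay'
Consonant cluster: "m"
Pig Latin = "iraclemay"


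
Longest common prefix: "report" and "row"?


Word 1: "report"
Word 2: "row"
Comparing from start:
  Pos 0: 'r' == 'r'
  Pos 1: 'e' != 'o' (stop)
LCP = "r" (length 1)


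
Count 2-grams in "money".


Word: "money" (length 5)
Number of 2-grams = length - 2 + 1 = 5 - 2 + 1
= 4


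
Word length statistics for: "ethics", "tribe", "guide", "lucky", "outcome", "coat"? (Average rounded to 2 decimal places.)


Lengths: "ethics"=6, "tribe"=5, "guide"=5, "lucky"=5, "outcome"=7, "coat"=4
Sum = 32, Count = 6
Average = 32/6 = 5.33
= avg=5.33, min=4, max=7


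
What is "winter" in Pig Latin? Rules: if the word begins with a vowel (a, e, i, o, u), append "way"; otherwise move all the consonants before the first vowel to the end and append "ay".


Word: "winter"
Starts with consonant(s) → move to end, add 'ay'
Consonant cluster: "w"
Pig Latin = "interway"


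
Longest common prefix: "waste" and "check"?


Word 1: "waste"
Word 2: "check"
Comparing from start:
  Pos 0: 'w' != 'c' (stop)
LCP = "" (length 0)


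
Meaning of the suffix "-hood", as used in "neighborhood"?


Suffix: -hood
As in: neighborhood -> neighbor + -hood
Meaning = state / condition


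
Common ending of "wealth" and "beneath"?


Word 1: "wealth"
Word 2: "beneath"
Comparing from end:
  Pos -1: 'h' == 'h'
  Pos -2: 't' == 't'
  Pos -3: 'l' != 'a' (stop)
LCS = "th" (length 2)


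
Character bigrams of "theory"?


Word: "theory" (length 6)
Number of bigrams = 6 - 2 + 1 = 5
  Position 0: "th"
  Position 1: "he"
  Position 2: "eo"
  Position 3: "or"
  Position 4: "ry"
Bigrams = "th", "he", "eo", "or", "ry"


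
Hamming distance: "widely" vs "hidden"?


Comparing character by character (same length = 6):
  Pos 0: 'w' vs 'h' !=
  Pos 1: 'i' vs 'i' =
  Pos 2: 'd' vs 'd' =
  Pos 3: 'e' vs 'd' !=
  Pos 4: 'l' vs 'e' !=
  Pos 5: 'y' vs 'n' !=
Hamming distance = 4


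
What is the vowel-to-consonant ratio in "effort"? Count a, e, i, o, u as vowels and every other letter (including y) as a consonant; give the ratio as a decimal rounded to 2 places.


Word: "effort"
Vowels (a,e,i,o,u): 2
Consonants: 4
Ratio = 2/4
= 0.50


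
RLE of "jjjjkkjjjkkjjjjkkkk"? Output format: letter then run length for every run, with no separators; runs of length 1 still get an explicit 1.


String: "jjjjkkjjjkkjjjjkkkk"
Scanning for consecutive runs:
  'j' x 4
  'k' x 2
  'j' x 3
  'k' x 2
  'j' x 4
  'k' x 4
RLE = "j4k2j3k2j4k4"


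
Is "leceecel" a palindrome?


Word: "leceecel"
Reversed: "leceecel"
Forward == Backward? leceecel == leceecel
Palindrome = Yes


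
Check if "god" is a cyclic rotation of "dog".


Word: "dog", Candidate: "god"
Method: check if candidate is substring of word+word
"dogdog" contains "god"? No
Is rotation = No


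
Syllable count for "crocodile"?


Word: "crocodile"
Syllable breakdown: croc · o · dile
Counting: 3 parts
= 3 syllables


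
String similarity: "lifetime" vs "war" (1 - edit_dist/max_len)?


Word 1: "lifetime" (length 8)
Word 2: "war" (length 3)
One optimal edit sequence:
  1. delete 'l'  (+1)
  2. delete 'i'  (+1)
  3. delete 'f'  (+1)
  4. delete 'e'  (+1)
  5. delete 't'  (+1)
  6. substitute 'i' -> 'w'  (+1)
  7. substitute 'm' -> 'a'  (+1)
  8. substitute 'e' -> 'r'  (+1)
Edit distance = 8
Max length = max(8, 3) = 8
Similarity = 1 - 8/8
= 0.0000


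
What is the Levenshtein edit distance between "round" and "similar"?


Word 1: "round" (length 5)
Word 2: "similar" (length 7)
One optimal edit sequence (insert/delete/substitute each cost 1):
  1. insert 's'  (+1)
  2. insert 'i'  (+1)
  3. substitute 'r' -> 'm'  (+1)
  4. substitute 'o' -> 'i'  (+1)
  5. substitute 'u' -> 'l'  (+1)
  6. substitute 'n' -> 'a'  (+1)
  7. substitute 'd' -> 'r'  (+1)
Total edit operations: 7
Edit distance = 7


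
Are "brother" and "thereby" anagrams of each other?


Word 1: "brother" → sorted: behorrt
Word 2: "thereby" → sorted: beehrty
Same letters? behorrt != beehrty
Anagram = No


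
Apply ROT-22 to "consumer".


Word: "consumer"
Shift: 22
Each letter → (letter + shift) mod 26:
  'c' (2) + 22 = 24 → 'y'
  'o' (14) + 22 = 10 → 'k'
  'n' (13) + 22 = 9 → 'j'
  's' (18) + 22 = 14 → 'o'
  'u' (20) + 22 = 16 → 'q'
  'm' (12) + 22 = 8 → 'i'
  'e' (4) + 22 = 0 → 'a'
  'r' (17) + 22 = 13 → 'n'
Result = "ykjoqian"


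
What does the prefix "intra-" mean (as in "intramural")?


Prefix: intra-
As in: intramural -> intra- + mural
Meaning = within


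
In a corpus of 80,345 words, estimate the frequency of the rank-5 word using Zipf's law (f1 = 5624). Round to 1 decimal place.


Zipf's law: f(r) = f(1) / r
f(1) = 5624
f(5) = 5624 / 5
= 1124.8 occurrences


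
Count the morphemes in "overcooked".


Word: "overcooked"
Morphemes: over- + cook + -ed
Each morpheme carries meaning
= 3 morphemes


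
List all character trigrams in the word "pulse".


Word: "pulse" (length 5)
Number of trigrams = 5 - 3 + 1 = 3
  Position 0: "pul"
  Position 1: "uls"
  Position 2: "lse"
Trigrams = "pul", "uls", "lse"


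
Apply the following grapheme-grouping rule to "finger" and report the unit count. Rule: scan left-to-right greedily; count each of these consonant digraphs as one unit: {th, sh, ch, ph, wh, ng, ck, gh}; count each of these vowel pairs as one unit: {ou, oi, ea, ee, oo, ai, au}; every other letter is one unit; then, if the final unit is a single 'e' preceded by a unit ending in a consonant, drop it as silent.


Word: "finger" (6 letters)
Left-to-right scan:
  (1) 'f' (letter)
  (2) 'i' (letter)
  (3) 'ng' (digraph)
  (4) 'e' (letter)
  (5) 'r' (letter)
Units from scan: 5
Sound units = 5 units


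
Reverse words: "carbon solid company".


Original: "carbon solid company"
Words (1..n): carbon | solid | company
Reversed (n..1): company | solid | carbon
Result = "company solid carbon"


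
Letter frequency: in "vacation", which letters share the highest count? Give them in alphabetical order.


Word: "vacation"
Letter counts:
  'a': 2
  'c': 1
  'i': 1
  'n': 1
  'o': 1
  't': 1
  'v': 1
Maximum count = 2
Most frequent = 'a' (2 times each)


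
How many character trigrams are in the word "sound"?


Word: "sound" (length 5)
Number of 3-grams = length - 3 + 1 = 5 - 3 + 1
= 3


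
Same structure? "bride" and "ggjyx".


Pattern of "bride": [0, 1, 2, 3, 4]
Pattern of "ggjyx": [0, 0, 1, 2, 3]
Patterns do not match
Same pattern = No


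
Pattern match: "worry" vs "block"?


Pattern of "worry": [0, 1, 2, 2, 3]
Pattern of "block": [0, 1, 2, 3, 4]
Patterns do not match
Same pattern = No


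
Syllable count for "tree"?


Word: "tree"
Syllable breakdown: tree
Counting: 1 part
= 1 syllable


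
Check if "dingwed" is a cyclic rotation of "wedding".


Word: "wedding", Candidate: "dingwed"
Method: check if candidate is substring of word+word
"weddingwedding" contains "dingwed"? Yes
Is rotation = Yes


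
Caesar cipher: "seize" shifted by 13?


Word: "seize"
Shift: 13
Each letter → (letter + shift) mod 26:
  's' (18) + 13 = 5 → 'f'
  'e' (4) + 13 = 17 → 'r'
  'i' (8) + 13 = 21 → 'v'
  'z' (25) + 13 = 12 → 'm'
  'e' (4) + 13 = 17 → 'r'
Result = "frvmr"


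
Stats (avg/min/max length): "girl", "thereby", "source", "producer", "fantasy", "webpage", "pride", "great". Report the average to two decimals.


Lengths: "girl"=4, "thereby"=7, "source"=6, "producer"=8, "fantasy"=7, "webpage"=7, "pride"=5, "great"=5
Sum = 49, Count = 8
Average = 49/8 = 6.13
= avg=6.13, min=4, max=8


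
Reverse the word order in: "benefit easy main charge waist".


Original: "benefit easy main charge waist"
Words (1..n): benefit | easy | main | charge | waist
Reversed (n..1): waist | charge | main | easy | benefit
Result = "waist charge main easy benefit"


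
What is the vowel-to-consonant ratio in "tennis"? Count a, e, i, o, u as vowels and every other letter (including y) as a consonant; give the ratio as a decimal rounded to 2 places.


Word: "tennis"
Vowels (a,e,i,o,u): 2
Consonants: 4
Ratio = 2/4
= 0.50


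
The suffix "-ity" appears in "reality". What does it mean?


Suffix: -ity
Example: reality = real + -ity
Meaning = quality of


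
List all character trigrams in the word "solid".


Word: "solid" (length 5)
Number of trigrams = 5 - 3 + 1 = 3
  Position 0: "sol"
  Position 1: "oli"
  Position 2: "lid"
Trigrams = "sol", "oli", "lid"


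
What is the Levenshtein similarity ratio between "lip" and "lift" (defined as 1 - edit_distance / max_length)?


Word 1: "lip" (length 3)
Word 2: "lift" (length 4)
One optimal edit sequence:
  1. keep 'l'
  2. keep 'i'
  3. insert 'f'  (+1)
  4. substitute 'p' -> 't'  (+1)
Edit distance = 2
Max length = max(3, 4) = 4
Similarity = 1 - 2/4
= 0.5000


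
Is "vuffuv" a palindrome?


Word: "vuffuv"
Reversed: "vuffuv"
Forward == Backward? vuffuv == vuffuv
Palindrome = Yes


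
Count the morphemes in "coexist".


Word: "coexist"
Morphemes: co- / exist
Each morpheme carries meaning
= 2 morphemes


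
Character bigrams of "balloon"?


Word: "balloon" (length 7)
Number of bigrams = 7 - 2 + 1 = 6
  Position 0: "ba"
  Position 1: "al"
  Position 2: "ll"
  Position 3: "lo"
  Position 4: "oo"
  Position 5: "on"
Bigrams = "ba", "al", "ll", "lo", "oo", "on"


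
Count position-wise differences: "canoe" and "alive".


Comparing character by character (same length = 5):
  Pos 0: 'c' vs 'a' !=
  Pos 1: 'a' vs 'l' !=
  Pos 2: 'n' vs 'i' !=
  Pos 3: 'o' vs 'v' !=
  Pos 4: 'e' vs 'e' =
Hamming distance = 4


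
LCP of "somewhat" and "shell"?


Word 1: "somewhat"
Word 2: "shell"
Comparing from start:
  Pos 0: 's' == 's'
  Pos 1: 'o' != 'h' (stop)
LCP = "s" (length 1)


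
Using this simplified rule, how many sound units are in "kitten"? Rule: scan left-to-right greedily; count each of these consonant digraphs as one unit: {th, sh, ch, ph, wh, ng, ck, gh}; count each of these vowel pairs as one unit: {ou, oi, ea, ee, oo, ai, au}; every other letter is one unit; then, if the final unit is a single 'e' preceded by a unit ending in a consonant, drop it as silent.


Word: "kitten" (6 letters)
Left-to-right scan:
  (1) 'k' (letter)
  (2) 'i' (letter)
  (3) 't' (letter)
  (4) 't' (letter)
  (5) 'e' (letter)
  (6) 'n' (letter)
Units from scan: 6
Sound units = 6 units


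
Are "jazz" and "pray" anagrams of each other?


Word 1: "jazz" → sorted: ajzz
Word 2: "pray" → sorted: apry
Same letters? ajzz != apry
Anagram = No


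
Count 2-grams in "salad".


Word: "salad" (length 5)
Number of 2-grams = length - 2 + 1 = 5 - 2 + 1
= 4


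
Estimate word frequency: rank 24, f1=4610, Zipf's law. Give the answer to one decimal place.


Zipf's law: f(r) = f(1) / r
f(1) = 4610
f(24) = 4610 / 24
= 192.1 occurrences


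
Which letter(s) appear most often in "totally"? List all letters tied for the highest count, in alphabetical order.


Word: "totally"
Letter counts:
  'a': 1
  'l': 2
  'o': 1
  't': 2
  'y': 1
Maximum count = 2
Most frequent = 'l', 't' (2 times each)


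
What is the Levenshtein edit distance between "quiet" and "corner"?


Word 1: "quiet" (length 5)
Word 2: "corner" (length 6)
One optimal edit sequence (insert/delete/substitute each cost 1):
  1. insert 'c'  (+1)
  2. substitute 'q' -> 'o'  (+1)
  3. substitute 'u' -> 'r'  (+1)
  4. substitute 'i' -> 'n'  (+1)
  5. keep 'e'
  6. substitute 't' -> 'r'  (+1)
Total edit operations: 5
Edit distance = 5


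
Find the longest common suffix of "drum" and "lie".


Word 1: "drum"
Word 2: "lie"
Comparing from end:
  Pos -1: 'm' != 'e' (stop)
LCS = "" (length 0)


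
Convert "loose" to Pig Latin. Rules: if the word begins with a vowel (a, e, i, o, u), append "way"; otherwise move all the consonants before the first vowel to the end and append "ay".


Word: "loose"
Starts with consonant(s) → move to end, add 'ay'
Consonant cluster: "l"
Pig Latin = "ooselay"


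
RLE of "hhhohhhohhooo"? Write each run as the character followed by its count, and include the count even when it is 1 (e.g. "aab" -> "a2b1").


String: "hhhohhhohhooo"
Scanning for consecutive runs:
  'h' x 3
  'o' x 1
  'h' x 3
  'o' x 1
  'h' x 2
  'o' x 3
RLE = "h3o1h3o1h2o3"


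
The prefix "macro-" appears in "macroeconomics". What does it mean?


Prefix: macro-
Example: macroeconomics = macro- + economics
Meaning = large


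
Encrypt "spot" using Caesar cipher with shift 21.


Word: "spot"
Shift: 21
Each letter → (letter + shift) mod 26:
  's' (18) + 21 = 13 → 'n'
  'p' (15) + 21 = 10 → 'k'
  'o' (14) + 21 = 9 → 'j'
  't' (19) + 21 = 14 → 'o'
Result = "nkjo"


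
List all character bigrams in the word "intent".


Word: "intent" (length 6)
Number of bigrams = 6 - 2 + 1 = 5
  Position 0: "in"
  Position 1: "nt"
  Position 2: "te"
  Position 3: "en"
  Position 4: "nt"
Bigrams = "in", "nt", "te", "en", "nt"


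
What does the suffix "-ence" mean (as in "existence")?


Suffix: -ence
Example: existence = exist + -ence
Meaning = state of


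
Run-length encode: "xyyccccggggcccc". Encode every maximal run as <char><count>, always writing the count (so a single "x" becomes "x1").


String: "xyyccccggggcccc"
Scanning for consecutive runs:
  'x' x 1
  'y' x 2
  'c' x 4
  'g' x 4
  'c' x 4
RLE = "x1y2c4g4c4"


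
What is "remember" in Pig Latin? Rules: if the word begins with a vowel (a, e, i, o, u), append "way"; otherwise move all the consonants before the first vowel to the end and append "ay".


Word: "remember"
Starts with consonant(s) → move to end, add 'ay'
Consonant cluster: "r"
Pig Latin = "ememberray"


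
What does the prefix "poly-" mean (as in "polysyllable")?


Prefix: poly-
Example: polysyllable = poly- + syllable
Meaning = many


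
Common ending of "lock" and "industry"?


Word 1: "lock"
Word 2: "industry"
Comparing from end:
  Pos -1: 'k' != 'y' (stop)
LCS = "" (length 0)


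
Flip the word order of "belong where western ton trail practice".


Original: "belong where western ton trail practice"
Words (1..n): belong | where | western | ton | trail | practice
Reversed (n..1): practice | trail | ton | western | where | belong
Result = "practice trail ton western where belong"


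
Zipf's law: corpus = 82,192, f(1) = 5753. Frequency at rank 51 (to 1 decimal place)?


Zipf's law: f(r) = f(1) / r
f(1) = 5753
f(51) = 5753 / 51
= 112.8 occurrences


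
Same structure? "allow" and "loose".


Pattern of "allow": [0, 1, 1, 2, 3]
Pattern of "loose": [0, 1, 1, 2, 3]
Patterns match
Same pattern = Yes


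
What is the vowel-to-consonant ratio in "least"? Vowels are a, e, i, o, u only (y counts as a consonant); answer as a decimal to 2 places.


Word: "least"
Vowels (a,e,i,o,u): 2
Consonants: 3
Ratio = 2/3
= 0.67


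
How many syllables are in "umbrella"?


Word: "umbrella"
Syllable breakdown: um · brel · la
Counting: 3 parts
= 3 syllables


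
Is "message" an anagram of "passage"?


Word 1: "passage" → sorted: aaegpss
Word 2: "message" → sorted: aeegmss
Same letters? aaegpss != aeegmss
Anagram = No


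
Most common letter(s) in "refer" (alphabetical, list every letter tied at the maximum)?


Word: "refer"
Letter counts:
  'e': 2
  'f': 1
  'r': 2
Maximum count = 2
Most frequent = 'e', 'r' (2 times each)


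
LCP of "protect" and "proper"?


Word 1: "protect"
Word 2: "proper"
Comparing from start:
  Pos 0: 'p' == 'p'
  Pos 1: 'r' == 'r'
  Pos 2: 'o' == 'o'
  Pos 3: 't' != 'p' (stop)
LCP = "pro" (length 3)


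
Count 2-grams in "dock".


Word: "dock" (length 4)
Number of 2-grams = length - 2 + 1 = 4 - 2 + 1
= 3


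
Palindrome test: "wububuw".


Word: "wububuw"
Reversed: "wububuw"
Forward == Backward? wububuw == wububuw
Palindrome = Yes


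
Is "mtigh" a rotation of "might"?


Word: "might", Candidate: "mtigh"
Method: check if candidate is substring of word+word
"mightmight" contains "mtigh"? No
Is rotation = No


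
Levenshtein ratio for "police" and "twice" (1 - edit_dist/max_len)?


Word 1: "police" (length 6)
Word 2: "twice" (length 5)
One optimal edit sequence:
  1. delete 'p'  (+1)
  2. substitute 'o' -> 't'  (+1)
  3. substitute 'l' -> 'w'  (+1)
  4. keep 'i'
  5. keep 'c'
  6. keep 'e'
Edit distance = 3
Max length = max(6, 5) = 6
Similarity = 1 - 3/6
= 0.5000


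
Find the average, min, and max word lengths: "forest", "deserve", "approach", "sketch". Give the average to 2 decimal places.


Lengths: "forest"=6, "deserve"=7, "approach"=8, "sketch"=6
Sum = 27, Count = 4
Average = 27/4 = 6.75
= avg=6.75, min=6, max=8


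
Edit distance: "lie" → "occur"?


Word 1: "lie" (length 3)
Word 2: "occur" (length 5)
One optimal edit sequence (insert/delete/substitute each cost 1):
  1. insert 'o'  (+1)
  2. insert 'c'  (+1)
  3. substitute 'l' -> 'c'  (+1)
  4. substitute 'i' -> 'u'  (+1)
  5. substitute 'e' -> 'r'  (+1)
Total edit operations: 5
Edit distance = 5


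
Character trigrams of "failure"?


Word: "failure" (length 7)
Number of trigrams = 7 - 3 + 1 = 5
  Position 0: "fai"
  Position 1: "ail"
  Position 2: "ilu"
  Position 3: "lur"
  Position 4: "ure"
Trigrams = "fai", "ail", "ilu", "lur", "ure"


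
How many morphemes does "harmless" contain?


Word: "harmless"
Morphemes: harm / -less
Each morpheme carries meaning
= 2 morphemes


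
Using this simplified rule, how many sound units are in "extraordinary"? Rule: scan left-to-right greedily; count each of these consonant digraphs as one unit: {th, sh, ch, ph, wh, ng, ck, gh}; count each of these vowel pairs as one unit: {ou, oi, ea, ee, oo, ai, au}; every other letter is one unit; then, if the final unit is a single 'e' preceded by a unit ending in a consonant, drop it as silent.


Word: "extraordinary" (13 letters)
Left-to-right scan:
  1. 'e' (letter)
  2. 'x' (letter)
  3. 't' (letter)
  4. 'r' (letter)
  5. 'a' (letter)
  6. 'o' (letter)
  7. 'r' (letter)
  8. 'd' (letter)
  9. 'i' (letter)
  10. 'n' (letter)
  11. 'a' (letter)
  12. 'r' (letter)
  13. 'y' (letter)
Units from scan: 13
Sound units = 13 units


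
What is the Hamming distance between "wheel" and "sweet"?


Comparing character by character (same length = 5):
  Pos 0: 'w' vs 's' !=
  Pos 1: 'h' vs 'w' !=
  Pos 2: 'e' vs 'e' =
  Pos 3: 'e' vs 'e' =
  Pos 4: 'l' vs 't' !=
Hamming distance = 3


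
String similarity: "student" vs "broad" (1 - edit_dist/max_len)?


Word 1: "student" (length 7)
Word 2: "broad" (length 5)
One optimal edit sequence:
  1. delete 's'  (+1)
  2. delete 't'  (+1)
  3. substitute 'u' -> 'b'  (+1)
  4. substitute 'd' -> 'r'  (+1)
  5. substitute 'e' -> 'o'  (+1)
  6. substitute 'n' -> 'a'  (+1)
  7. substitute 't' -> 'd'  (+1)
Edit distance = 7
Max length = max(7, 5) = 7
Similarity = 1 - 7/7
= 0.0000


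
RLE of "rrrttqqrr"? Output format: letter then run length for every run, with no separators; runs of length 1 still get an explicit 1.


String: "rrrttqqrr"
Scanning for consecutive runs:
  'r' x 3
  't' x 2
  'q' x 2
  'r' x 2
RLE = "r3t2q2r2"


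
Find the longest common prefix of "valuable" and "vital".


Word 1: "valuable"
Word 2: "vital"
Comparing from start:
  Pos 0: 'v' == 'v'
  Pos 1: 'a' != 'i' (stop)
LCP = "v" (length 1)


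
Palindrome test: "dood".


Word: "dood"
Reversed: "dood"
Forward == Backward? dood == dood
Palindrome = Yes


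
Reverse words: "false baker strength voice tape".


Original: "false baker strength voice tape"
Words (1..n): false | baker | strength | voice | tape
Reversed (n..1): tape | voice | strength | baker | false
Result = "tape voice strength baker false"


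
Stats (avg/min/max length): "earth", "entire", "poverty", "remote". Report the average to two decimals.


Lengths: "earth"=5, "entire"=6, "poverty"=7, "remote"=6
Sum = 24, Count = 4
Average = 24/4 = 6.00
= avg=6.00, min=5, max=7


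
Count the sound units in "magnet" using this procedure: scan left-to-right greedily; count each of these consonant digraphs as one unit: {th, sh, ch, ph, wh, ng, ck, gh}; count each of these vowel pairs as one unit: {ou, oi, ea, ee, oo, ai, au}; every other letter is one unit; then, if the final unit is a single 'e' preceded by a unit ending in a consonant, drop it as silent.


Word: "magnet" (6 letters)
Left-to-right scan:
  1. 'm' (letter)
  2. 'a' (letter)
  3. 'g' (letter)
  4. 'n' (letter)
  5. 'e' (letter)
  6. 't' (letter)
Units from scan: 6
Sound units = 6 units


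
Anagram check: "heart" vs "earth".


Word 1: "heart" → sorted: aehrt
Word 2: "earth" → sorted: aehrt
Same letters? aehrt == aehrt
Anagram = Yes


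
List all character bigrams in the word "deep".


Word: "deep" (length 4)
Number of bigrams = 4 - 2 + 1 = 3
  Position 0: "de"
  Position 1: "ee"
  Position 2: "ep"
Bigrams = "de", "ee", "ep"


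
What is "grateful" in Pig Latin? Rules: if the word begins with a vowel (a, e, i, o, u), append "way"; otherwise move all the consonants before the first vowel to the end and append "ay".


Word: "grateful"
Starts with consonant(s) → move to end, add 'ay'
Consonant cluster: "gr"
Pig Latin = "atefulgray"


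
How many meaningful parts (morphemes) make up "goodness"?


Word: "goodness"
Morphemes: good | -ness
Each morpheme carries meaning
= 2 morphemes


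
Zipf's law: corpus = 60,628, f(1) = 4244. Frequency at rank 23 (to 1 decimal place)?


Zipf's law: f(r) = f(1) / r
f(1) = 4244
f(23) = 4244 / 23
= 184.5 occurrences


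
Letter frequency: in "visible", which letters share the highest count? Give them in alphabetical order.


Word: "visible"
Letter counts:
  'b': 1
  'e': 1
  'i': 2
  'l': 1
  's': 1
  'v': 1
Maximum count = 2
Most frequent = 'i' (2 times each)


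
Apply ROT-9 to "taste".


Word: "taste"
Shift: 9
Each letter → (letter + shift) mod 26:
  't' (19) + 9 = 2 → 'c'
  'a' (0) + 9 = 9 → 'j'
  's' (18) + 9 = 1 → 'b'
  't' (19) + 9 = 2 → 'c'
  'e' (4) + 9 = 13 → 'n'
Result = "cjbcn"


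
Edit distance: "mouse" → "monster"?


Word 1: "mouse" (length 5)
Word 2: "monster" (length 7)
One optimal edit sequence (insert/delete/substitute each cost 1):
  1. keep 'm'
  2. keep 'o'
  3. substitute 'u' -> 'n'  (+1)
  4. keep 's'
  5. insert 't'  (+1)
  6. keep 'e'
  7. insert 'r'  (+1)
Total edit operations: 3
Edit distance = 3
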